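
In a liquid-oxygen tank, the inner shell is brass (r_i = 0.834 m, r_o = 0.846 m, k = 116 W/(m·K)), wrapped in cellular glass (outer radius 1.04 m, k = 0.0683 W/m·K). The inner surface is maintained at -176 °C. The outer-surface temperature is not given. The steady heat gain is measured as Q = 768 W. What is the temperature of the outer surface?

Series resistances:
  R_brass = (1/0.834 − 1/0.846)/(4πk) = 0.01701/(4π·116) = 1.167×10^-5 K/W
  R_cellular glass = (1/0.846 − 1/1.04)/(4πk) = 0.2205/(4π·0.0683) = 0.2569 K/W
ΣR = 0.2569 K/W
ΔT = Q·ΣR = 768 × 0.2569 = 197.3 K
Heat flows inward, so T_out = T_in + ΔT = -176 + 197.3 = 21.3 °C

T_out = 21.3 °C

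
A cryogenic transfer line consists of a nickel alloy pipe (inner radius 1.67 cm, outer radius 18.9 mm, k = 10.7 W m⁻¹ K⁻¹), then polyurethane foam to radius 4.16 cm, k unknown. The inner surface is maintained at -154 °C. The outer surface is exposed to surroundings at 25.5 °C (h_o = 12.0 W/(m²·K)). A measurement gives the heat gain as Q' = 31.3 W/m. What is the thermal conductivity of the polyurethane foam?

ΣR = ΔT/Q' = |-154 − 25.5|/31.3 = 5.735 m·K/W
Known resistances:
  R'_nickel alloy = ln(0.0189/0.0167)/(2πk) = 0.1238/(2π·10.7) = 0.001841 m·K/W
  R'_conv,out = 1/(2πr h) = 1/(2π·0.0416·12.0) = 0.3188 m·K/W
R_polyurethane foam = ΣR − ΣR_known = 5.735 − 0.3206 = 5.414 m·K/W
ln(r₂/r₁)/(2πk) = 5.414 ⇒ k = 0.7889/(2π·5.414) = 0.0232 W/m·K

k = 0.0232 W/m·K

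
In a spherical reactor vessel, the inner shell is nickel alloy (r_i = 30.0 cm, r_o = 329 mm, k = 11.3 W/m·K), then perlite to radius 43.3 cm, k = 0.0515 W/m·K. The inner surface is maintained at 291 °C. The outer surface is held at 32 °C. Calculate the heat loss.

Series thermal resistances, inner to outer:
  R_nickel alloy = (1/0.300 − 1/0.329)/(4πk) = 0.2938/(4π·11.3) = 0.002069 K/W
  R_perlite = (1/0.329 − 1/0.433)/(4πk) = 0.7300/(4π·0.0515) = 1.128 K/W
ΣR = 0.002069 + 1.128 = 1.130 K/W
Q = ΔT/ΣR = (291 °C − 32 °C)/1.130 = 229 W

Q = 229 W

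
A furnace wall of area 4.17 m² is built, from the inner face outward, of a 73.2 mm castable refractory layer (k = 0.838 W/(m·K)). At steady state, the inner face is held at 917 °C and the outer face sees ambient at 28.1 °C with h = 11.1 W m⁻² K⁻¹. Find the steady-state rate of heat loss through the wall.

Q = 20900 W

Series thermal resistances, inner to outer:
  R_castable refractory = L/(kA) = 0.0732/(0.838·4.17) = 0.02095 K/W
  R_conv,out = 1/(hA) = 1/(11.1·4.17) = 0.02160 K/W
ΣR = 0.02095 + 0.02160 = 0.04255 K/W
Q = ΔT/ΣR = (917 °C − 28.1 °C)/0.04255 = 20900 W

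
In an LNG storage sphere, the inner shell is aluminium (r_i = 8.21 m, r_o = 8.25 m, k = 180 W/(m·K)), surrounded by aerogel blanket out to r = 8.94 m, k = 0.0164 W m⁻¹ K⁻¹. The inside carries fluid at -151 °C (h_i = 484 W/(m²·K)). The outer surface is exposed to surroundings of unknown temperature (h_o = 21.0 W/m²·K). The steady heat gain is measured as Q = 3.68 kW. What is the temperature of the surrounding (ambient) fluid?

Series resistances:
  R_conv,in = 1/(4πr²h) = 1/(4π·8.21²·484) = 2.439×10^-6 K/W
  R_aluminium = (1/8.21 − 1/8.25)/(4πk) = 5.906×10^-4/(4π·180) = 2.611×10^-7 K/W
  R_aerogel blanket = (1/8.25 − 1/8.94)/(4πk) = 0.009355/(4π·0.0164) = 0.04539 K/W
  R_conv,out = 1/(4πr²h) = 1/(4π·8.94²·21.0) = 4.741×10^-5 K/W
ΣR = 0.04544 K/W
ΔT = Q·ΣR = 3680 × 0.04544 = 167.2 K
Heat flows inward, so T_out = T_in + ΔT = -151 + 167.2 = 16.2 °C

T_out = 16.2 °C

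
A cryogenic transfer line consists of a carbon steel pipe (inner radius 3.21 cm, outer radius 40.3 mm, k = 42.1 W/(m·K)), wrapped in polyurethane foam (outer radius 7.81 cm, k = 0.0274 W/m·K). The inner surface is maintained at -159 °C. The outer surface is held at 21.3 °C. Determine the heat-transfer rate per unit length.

Q' = 46.9 W/m

Treat each layer as a resistance in series:
  R'_carbon steel = ln(0.0403/0.0321)/(2πk) = 0.2275/(2π·42.1) = 8.600×10^-4 m·K/W
  R'_polyurethane foam = ln(0.0781/0.0403)/(2πk) = 0.6616/(2π·0.0274) = 3.843 m·K/W
ΣR = 8.600×10^-4 + 3.843 = 3.844 m·K/W
Q' = ΔT/ΣR = (-159 °C − 21.3 °C)/3.844 = -46.9 W/m
(Negative Q' ⇒ heat flows inward; heat gain = 46.9 W/m.)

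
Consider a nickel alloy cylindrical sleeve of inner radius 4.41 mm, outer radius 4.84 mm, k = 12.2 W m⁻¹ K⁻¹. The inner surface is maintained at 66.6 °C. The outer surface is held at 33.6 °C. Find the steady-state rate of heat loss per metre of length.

Q' = 2πk·ΔT/ln(r₂/r₁) = 2π × 12.2 × 33 / ln(0.00484/0.00441) = 27200 W/m

Q' = 27.2 kW/m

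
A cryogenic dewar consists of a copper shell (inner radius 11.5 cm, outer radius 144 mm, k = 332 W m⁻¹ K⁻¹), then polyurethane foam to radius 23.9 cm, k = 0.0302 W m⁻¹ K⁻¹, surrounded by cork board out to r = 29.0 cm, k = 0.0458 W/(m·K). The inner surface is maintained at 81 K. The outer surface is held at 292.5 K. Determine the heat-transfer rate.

Q = 24.7 W

Treat each layer as a resistance in series:
  R_copper = (1/0.115 − 1/0.144)/(4πk) = 1.751/(4π·332) = 4.197×10^-4 K/W
  R_polyurethane foam = (1/0.144 − 1/0.239)/(4πk) = 2.760/(4π·0.0302) = 7.274 K/W
  R_cork board = (1/0.239 − 1/0.290)/(4πk) = 0.7358/(4π·0.0458) = 1.278 K/W
ΣR = 4.197×10^-4 + 7.274 + 1.278 = 8.552 K/W
Q = ΔT/ΣR = (81 K − 292.5 K)/8.552 = -24.7 W
(Negative Q ⇒ heat flows inward; heat gain = 24.7 W.)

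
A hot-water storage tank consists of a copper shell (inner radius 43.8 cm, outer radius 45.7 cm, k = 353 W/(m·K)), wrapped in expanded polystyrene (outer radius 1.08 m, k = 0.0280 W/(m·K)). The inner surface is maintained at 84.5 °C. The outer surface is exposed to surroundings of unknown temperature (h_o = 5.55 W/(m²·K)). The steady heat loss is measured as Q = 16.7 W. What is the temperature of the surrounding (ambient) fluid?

T_out = 24.4 °C

Sum the resistances:
  R_copper = (1/0.438 − 1/0.457)/(4πk) = 0.09492/(4π·353) = 2.140×10^-5 K/W
  R_expanded polystyrene = (1/0.457 − 1/1.08)/(4πk) = 1.262/(4π·0.0280) = 3.587 K/W
  R_conv,out = 1/(4πr²h) = 1/(4π·1.08²·5.55) = 0.01229 K/W
ΣR = 3.600 K/W
ΔT = Q·ΣR = 16.7 × 3.600 = 60.12 K
Heat flows outward, so T_out = T_in − ΔT = 84.5 − 60.12 = 24.4 °C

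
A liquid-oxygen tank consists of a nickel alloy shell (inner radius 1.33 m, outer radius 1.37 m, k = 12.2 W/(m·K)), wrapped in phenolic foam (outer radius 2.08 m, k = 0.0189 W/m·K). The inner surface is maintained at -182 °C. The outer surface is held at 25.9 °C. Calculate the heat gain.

Q = 198 W

Resistance network (inner→outer):
  R_nickel alloy = (1/1.33 − 1/1.37)/(4πk) = 0.02195/(4π·12.2) = 1.432×10^-4 K/W
  R_phenolic foam = (1/1.37 − 1/2.08)/(4πk) = 0.2492/(4π·0.0189) = 1.049 K/W
ΣR = 1.432×10^-4 + 1.049 = 1.049 K/W
Q = ΔT/ΣR = (-182 °C − 25.9 °C)/1.049 = -198 W
(Negative Q ⇒ heat flows inward; heat gain = 198 W.)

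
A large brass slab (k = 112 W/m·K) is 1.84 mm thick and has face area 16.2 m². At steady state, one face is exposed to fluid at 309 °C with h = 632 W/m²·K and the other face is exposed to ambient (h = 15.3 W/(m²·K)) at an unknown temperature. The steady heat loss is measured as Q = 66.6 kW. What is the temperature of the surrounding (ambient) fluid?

T_out = 33.7 °C

Series resistances:
  R_conv,in = 1/(hA) = 1/(632·16.2) = 9.767×10^-5 K/W
  R_brass = L/(kA) = 0.00184/(112·16.2) = 1.014×10^-6 K/W
  R_conv,out = 1/(hA) = 1/(15.3·16.2) = 0.004035 K/W
ΣR = 0.004133 K/W
ΔT = Q·ΣR = 66600 × 0.004133 = 275.3 K
Heat flows outward, so T_out = T_in − ΔT = 309 − 275.3 = 33.7 °C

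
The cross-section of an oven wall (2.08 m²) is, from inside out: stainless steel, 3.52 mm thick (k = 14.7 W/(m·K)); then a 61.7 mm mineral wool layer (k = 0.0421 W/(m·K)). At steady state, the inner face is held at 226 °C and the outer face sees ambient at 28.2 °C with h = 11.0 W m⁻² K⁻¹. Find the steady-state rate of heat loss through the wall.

Q = 264 W

Treat each layer as a resistance in series:
  R_stainless steel = L/(kA) = 0.00352/(14.7·2.08) = 1.151×10^-4 K/W
  R_mineral wool = L/(kA) = 0.0617/(0.0421·2.08) = 0.7046 K/W
  R_conv,out = 1/(hA) = 1/(11.0·2.08) = 0.04371 K/W
ΣR = 1.151×10^-4 + 0.7046 + 0.04371 = 0.7484 K/W
Q = ΔT/ΣR = (226 °C − 28.2 °C)/0.7484 = 264 W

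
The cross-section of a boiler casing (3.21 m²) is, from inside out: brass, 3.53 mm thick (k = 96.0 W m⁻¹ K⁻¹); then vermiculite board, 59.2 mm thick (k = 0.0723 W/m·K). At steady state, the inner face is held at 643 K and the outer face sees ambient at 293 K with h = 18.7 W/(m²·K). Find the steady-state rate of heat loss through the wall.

Q = 1290 W

Treat each layer as a resistance in series:
  R_brass = L/(kA) = 0.00353/(96.0·3.21) = 1.146×10^-5 K/W
  R_vermiculite board = L/(kA) = 0.0592/(0.0723·3.21) = 0.2551 K/W
  R_conv,out = 1/(hA) = 1/(18.7·3.21) = 0.01666 K/W
ΣR = 1.146×10^-5 + 0.2551 + 0.01666 = 0.2718 K/W
Q = ΔT/ΣR = (643 K − 293 K)/0.2718 = 1290 W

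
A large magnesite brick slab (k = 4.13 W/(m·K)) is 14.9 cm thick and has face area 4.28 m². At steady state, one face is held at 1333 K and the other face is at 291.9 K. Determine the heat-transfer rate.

Q = kA·ΔT/L = 4.13 × 4.28 × |1333 K − 291.9 K| / 0.149 = 1.24×10^5 W

Q = 124 kW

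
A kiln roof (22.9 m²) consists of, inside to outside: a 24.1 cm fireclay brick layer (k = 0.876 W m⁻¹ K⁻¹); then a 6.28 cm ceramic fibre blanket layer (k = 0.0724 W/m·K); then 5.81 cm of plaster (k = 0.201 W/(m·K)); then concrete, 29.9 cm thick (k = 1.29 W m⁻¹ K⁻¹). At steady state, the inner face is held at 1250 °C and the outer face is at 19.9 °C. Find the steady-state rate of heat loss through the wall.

Treat each layer as a resistance in series:
  R_fireclay brick = L/(kA) = 0.241/(0.876·22.9) = 0.01201 K/W
  R_ceramic fibre blanket = L/(kA) = 0.0628/(0.0724·22.9) = 0.03788 K/W
  R_plaster = L/(kA) = 0.0581/(0.201·22.9) = 0.01262 K/W
  R_concrete = L/(kA) = 0.299/(1.29·22.9) = 0.01012 K/W
ΣR = 0.01201 + 0.03788 + 0.01262 + 0.01012 = 0.07263 K/W
Q = ΔT/ΣR = (1250 °C − 19.9 °C)/0.07263 = 16900 W

Q = 16900 W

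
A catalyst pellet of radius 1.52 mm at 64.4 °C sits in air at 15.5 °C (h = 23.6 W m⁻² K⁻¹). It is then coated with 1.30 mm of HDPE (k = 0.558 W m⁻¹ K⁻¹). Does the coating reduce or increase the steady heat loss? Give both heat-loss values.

Critical radius for a sphere: r_cr = 2k/h = 0.0473 m = 4.73 cm.
Outer radius after coating: r₂ = 0.00152 + 0.00130 = 0.00282 m.
Since r₁ < r_cr and r₂ ≤ r_cr, the coating moves toward the maximum at r_cr — heat loss rises.
Bare: R = 1/(4πr₁²h) = 1459 K/W; Q = 48.9/1459 = 0.0335 W.
Coated: R = R_cond + R_conv = 467.3 K/W; Q = 48.9/467.3 = 0.105 W.

increases: 0.0335 → 0.105 W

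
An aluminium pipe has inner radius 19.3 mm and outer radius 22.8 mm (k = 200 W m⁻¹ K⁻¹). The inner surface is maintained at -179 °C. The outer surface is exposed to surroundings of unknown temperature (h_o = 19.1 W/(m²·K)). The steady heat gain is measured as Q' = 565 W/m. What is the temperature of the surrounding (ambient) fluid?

Sum the resistances:
  R'_aluminium = ln(0.0228/0.0193)/(2πk) = 0.1667/(2π·200) = 1.326×10^-4 m·K/W
  R'_conv,out = 1/(2πr h) = 1/(2π·0.0228·19.1) = 0.3655 m·K/W
ΣR = 0.3656 m·K/W
ΔT = Q'·ΣR = 565 × 0.3656 = 206.6 K
Heat flows inward, so T_out = T_in + ΔT = -179 + 206.6 = 27.6 °C

T_out = 27.6 °C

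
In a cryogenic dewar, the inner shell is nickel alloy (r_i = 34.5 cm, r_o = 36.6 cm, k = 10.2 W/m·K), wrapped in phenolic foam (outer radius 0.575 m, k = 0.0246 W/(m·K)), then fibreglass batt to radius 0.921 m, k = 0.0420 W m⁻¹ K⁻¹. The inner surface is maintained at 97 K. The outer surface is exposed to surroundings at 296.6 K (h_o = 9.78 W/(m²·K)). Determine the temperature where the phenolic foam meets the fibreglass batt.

T = 240.8 K

Series thermal resistances, inner to outer:
  R_nickel alloy = (1/0.345 − 1/0.366)/(4πk) = 0.1663/(4π·10.2) = 0.001298 K/W
  R_phenolic foam = (1/0.366 − 1/0.575)/(4πk) = 0.9931/(4π·0.0246) = 3.213 K/W
  R_fibreglass batt = (1/0.575 − 1/0.921)/(4πk) = 0.6534/(4π·0.0420) = 1.238 K/W
  R_conv,out = 1/(4πr²h) = 1/(4π·0.921²·9.78) = 0.009593 K/W
ΣR = 0.001298 + 3.213 + 1.238 + 0.009593 = 4.462 K/W
Q = ΔT/ΣR = (97 K − 296.6 K)/4.462 = -44.73 W
From the inner boundary to the phenolic foam/fibreglass batt interface, ΣR_partial = 3.214 K/W.
T_interface = T_in − Q·ΣR_partial = 97 K − (-44.73)(3.214) = 240.8 K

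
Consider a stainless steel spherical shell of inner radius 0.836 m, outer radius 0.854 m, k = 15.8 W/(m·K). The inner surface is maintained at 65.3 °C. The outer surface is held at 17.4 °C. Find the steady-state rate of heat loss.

Q = 4πk·ΔT/(1/r₁ − 1/r₂) = 4π × 15.8 × 47.9 / (1/0.836 − 1/0.854) = 3.77×10^5 W

Q = 3.77×10^5 W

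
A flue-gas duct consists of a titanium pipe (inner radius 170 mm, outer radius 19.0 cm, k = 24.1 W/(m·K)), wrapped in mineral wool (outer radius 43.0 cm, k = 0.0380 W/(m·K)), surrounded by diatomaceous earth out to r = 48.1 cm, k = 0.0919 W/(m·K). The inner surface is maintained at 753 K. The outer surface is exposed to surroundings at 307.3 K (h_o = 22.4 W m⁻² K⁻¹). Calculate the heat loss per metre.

Resistance network (inner→outer):
  R'_titanium = ln(0.190/0.170)/(2πk) = 0.1112/(2π·24.1) = 7.345×10^-4 m·K/W
  R'_mineral wool = ln(0.430/0.190)/(2πk) = 0.8168/(2π·0.0380) = 3.421 m·K/W
  R'_diatomaceous earth = ln(0.481/0.430)/(2πk) = 0.1121/(2π·0.0919) = 0.1941 m·K/W
  R'_conv,out = 1/(2πr h) = 1/(2π·0.481·22.4) = 0.01477 m·K/W
ΣR = 7.345×10^-4 + 3.421 + 0.1941 + 0.01477 = 3.631 m·K/W
Q' = ΔT/ΣR = (753 K − 307.3 K)/3.631 = 123 W/m

Q' = 123 W/m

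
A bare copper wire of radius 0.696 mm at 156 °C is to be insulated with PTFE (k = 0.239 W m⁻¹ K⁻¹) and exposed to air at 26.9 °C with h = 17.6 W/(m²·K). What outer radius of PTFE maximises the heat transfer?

r_cr = 1.36 cm

For a cylinder, r_cr = k_ins/h = 0.239/17.6 = 0.0136 m = 1.36 cm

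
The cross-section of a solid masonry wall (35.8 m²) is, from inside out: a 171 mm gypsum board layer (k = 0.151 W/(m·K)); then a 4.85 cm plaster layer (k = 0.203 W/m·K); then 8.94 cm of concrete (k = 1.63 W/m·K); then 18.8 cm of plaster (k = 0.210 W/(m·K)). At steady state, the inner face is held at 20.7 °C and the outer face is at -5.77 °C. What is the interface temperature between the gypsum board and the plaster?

T = 7.79 °C

Resistance network (inner→outer):
  R_gypsum board = L/(kA) = 0.171/(0.151·35.8) = 0.03163 K/W
  R_plaster = L/(kA) = 0.0485/(0.203·35.8) = 0.006674 K/W
  R_concrete = L/(kA) = 0.0894/(1.63·35.8) = 0.001532 K/W
  R_plaster = L/(kA) = 0.188/(0.210·35.8) = 0.02501 K/W
ΣR = 0.03163 + 0.006674 + 0.001532 + 0.02501 = 0.06485 K/W
Q = ΔT/ΣR = (20.7 °C − -5.77 °C)/0.06485 = 408.2 W
From the inner boundary to the gypsum board/plaster interface, ΣR_partial = 0.03163 K/W.
T_interface = T_in − Q·ΣR_partial = 20.7 °C − (408.2)(0.03163) = 7.79 °C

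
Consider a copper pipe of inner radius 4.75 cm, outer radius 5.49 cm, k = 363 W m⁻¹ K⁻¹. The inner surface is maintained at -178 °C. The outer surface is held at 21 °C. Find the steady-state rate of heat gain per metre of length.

Q' = 2πk·ΔT/ln(r₂/r₁) = 2π × 363 × 199 / ln(0.0549/0.0475) = 3.13×10^6 W/m

Q' = 3.13×10^6 W/m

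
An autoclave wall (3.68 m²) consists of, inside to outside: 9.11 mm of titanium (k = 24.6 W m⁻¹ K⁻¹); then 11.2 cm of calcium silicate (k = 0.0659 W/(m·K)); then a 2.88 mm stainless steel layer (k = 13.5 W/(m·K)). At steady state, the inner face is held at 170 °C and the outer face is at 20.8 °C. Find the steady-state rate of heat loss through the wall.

Q = 323 W

Resistance network (inner→outer):
  R_titanium = L/(kA) = 0.00911/(24.6·3.68) = 1.006×10^-4 K/W
  R_calcium silicate = L/(kA) = 0.112/(0.0659·3.68) = 0.4618 K/W
  R_stainless steel = L/(kA) = 0.00288/(13.5·3.68) = 5.797×10^-5 K/W
ΣR = 1.006×10^-4 + 0.4618 + 5.797×10^-5 = 0.4620 K/W
Q = ΔT/ΣR = (170 °C − 20.8 °C)/0.4620 = 323 W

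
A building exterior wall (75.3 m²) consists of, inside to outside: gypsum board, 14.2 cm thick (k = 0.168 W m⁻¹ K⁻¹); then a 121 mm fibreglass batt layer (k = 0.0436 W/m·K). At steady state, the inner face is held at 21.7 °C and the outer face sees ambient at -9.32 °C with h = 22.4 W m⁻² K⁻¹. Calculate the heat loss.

Treat each layer as a resistance in series:
  R_gypsum board = L/(kA) = 0.142/(0.168·75.3) = 0.01122 K/W
  R_fibreglass batt = L/(kA) = 0.121/(0.0436·75.3) = 0.03686 K/W
  R_conv,out = 1/(hA) = 1/(22.4·75.3) = 5.929×10^-4 K/W
ΣR = 0.01122 + 0.03686 + 5.929×10^-4 = 0.04867 K/W
Q = ΔT/ΣR = (21.7 °C − -9.32 °C)/0.04867 = 637 W

Q = 637 W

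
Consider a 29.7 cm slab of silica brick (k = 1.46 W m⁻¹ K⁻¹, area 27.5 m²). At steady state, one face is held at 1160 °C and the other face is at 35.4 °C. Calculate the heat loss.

Q = 152 kW

Q = kA·ΔT/L = 1.46 × 27.5 × |1160 °C − 35.4 °C| / 0.297 = 1.52×10^5 W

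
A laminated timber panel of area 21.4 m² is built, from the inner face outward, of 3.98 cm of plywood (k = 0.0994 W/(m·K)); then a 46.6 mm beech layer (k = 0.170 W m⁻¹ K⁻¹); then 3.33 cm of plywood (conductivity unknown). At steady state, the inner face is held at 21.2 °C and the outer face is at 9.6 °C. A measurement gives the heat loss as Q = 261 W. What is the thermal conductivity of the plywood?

ΣR = ΔT/Q = |21.2 − 9.6|/261 = 0.04444 K/W
Known resistances:
  R_plywood = L/(kA) = 0.0398/(0.0994·21.4) = 0.01871 K/W
  R_beech = L/(kA) = 0.0466/(0.170·21.4) = 0.01281 K/W
R_plywood = ΣR − ΣR_known = 0.04444 − 0.03152 = 0.01292 K/W
L/(kA) = 0.01292 ⇒ k = 0.0333/(0.01292·21.4) = 0.120 W/m·K

k = 0.120 W/m·K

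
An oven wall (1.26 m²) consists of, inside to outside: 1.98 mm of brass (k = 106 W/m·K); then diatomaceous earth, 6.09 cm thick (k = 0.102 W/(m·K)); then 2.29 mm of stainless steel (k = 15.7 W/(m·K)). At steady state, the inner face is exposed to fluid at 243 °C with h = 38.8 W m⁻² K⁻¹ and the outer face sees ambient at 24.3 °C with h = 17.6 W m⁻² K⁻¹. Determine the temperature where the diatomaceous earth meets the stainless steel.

T = 42.6 °C

Series thermal resistances, inner to outer:
  R_conv,in = 1/(hA) = 1/(38.8·1.26) = 0.02045 K/W
  R_brass = L/(kA) = 0.00198/(106·1.26) = 1.482×10^-5 K/W
  R_diatomaceous earth = L/(kA) = 0.0609/(0.102·1.26) = 0.4739 K/W
  R_stainless steel = L/(kA) = 0.00229/(15.7·1.26) = 1.158×10^-4 K/W
  R_conv,out = 1/(hA) = 1/(17.6·1.26) = 0.04509 K/W
ΣR = 0.02045 + 1.482×10^-5 + 0.4739 + 1.158×10^-4 + 0.04509 = 0.5396 K/W
Q = ΔT/ΣR = (243 °C − 24.3 °C)/0.5396 = 405.3 W
From the inner boundary to the diatomaceous earth/stainless steel interface, ΣR_partial = 0.4944 K/W.
T_interface = T_in − Q·ΣR_partial = 243 °C − (405.3)(0.4944) = 42.6 °C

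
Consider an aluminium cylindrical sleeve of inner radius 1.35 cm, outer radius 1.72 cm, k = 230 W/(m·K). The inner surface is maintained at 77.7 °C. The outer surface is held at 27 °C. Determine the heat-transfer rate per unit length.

Q' = 302 kW/m

Q' = 2πk·ΔT/ln(r₂/r₁) = 2π × 230 × 50.7 / ln(0.0172/0.0135) = 3.02×10^5 W/m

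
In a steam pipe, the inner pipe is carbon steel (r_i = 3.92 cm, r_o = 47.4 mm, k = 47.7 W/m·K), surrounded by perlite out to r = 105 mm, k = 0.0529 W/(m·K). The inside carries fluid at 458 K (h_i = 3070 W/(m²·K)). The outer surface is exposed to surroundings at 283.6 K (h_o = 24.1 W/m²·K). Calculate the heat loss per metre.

Series thermal resistances, inner to outer:
  R'_conv,in = 1/(2πr h) = 1/(2π·0.0392·3070) = 0.001323 m·K/W
  R'_carbon steel = ln(0.0474/0.0392)/(2πk) = 0.1899/(2π·47.7) = 6.338×10^-4 m·K/W
  R'_perlite = ln(0.105/0.0474)/(2πk) = 0.7953/(2π·0.0529) = 2.393 m·K/W
  R'_conv,out = 1/(2πr h) = 1/(2π·0.105·24.1) = 0.06289 m·K/W
ΣR = 0.001323 + 6.338×10^-4 + 2.393 + 0.06289 = 2.458 m·K/W
Q' = ΔT/ΣR = (458 K − 283.6 K)/2.458 = 71.0 W/m

Q' = 71.0 W/m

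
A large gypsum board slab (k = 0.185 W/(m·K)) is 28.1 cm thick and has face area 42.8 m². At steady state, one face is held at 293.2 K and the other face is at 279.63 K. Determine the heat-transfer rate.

Q = 382 W

Q = kA·ΔT/L = 0.185 × 42.8 × |293.2 K − 279.63 K| / 0.281 = 382 W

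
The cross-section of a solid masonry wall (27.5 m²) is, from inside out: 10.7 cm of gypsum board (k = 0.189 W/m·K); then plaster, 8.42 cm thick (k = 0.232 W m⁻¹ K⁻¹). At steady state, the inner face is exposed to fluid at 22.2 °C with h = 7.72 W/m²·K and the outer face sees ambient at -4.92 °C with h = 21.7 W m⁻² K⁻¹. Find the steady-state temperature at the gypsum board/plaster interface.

T = 5.12 °C

Treat each layer as a resistance in series:
  R_conv,in = 1/(hA) = 1/(7.72·27.5) = 0.004710 K/W
  R_gypsum board = L/(kA) = 0.107/(0.189·27.5) = 0.02059 K/W
  R_plaster = L/(kA) = 0.0842/(0.232·27.5) = 0.01320 K/W
  R_conv,out = 1/(hA) = 1/(21.7·27.5) = 0.001676 K/W
ΣR = 0.004710 + 0.02059 + 0.01320 + 0.001676 = 0.04018 K/W
Q = ΔT/ΣR = (22.2 °C − -4.92 °C)/0.04018 = 675.0 W
From the inner boundary to the gypsum board/plaster interface, ΣR_partial = 0.02530 K/W.
T_interface = T_in − Q·ΣR_partial = 22.2 °C − (675.0)(0.02530) = 5.12 °C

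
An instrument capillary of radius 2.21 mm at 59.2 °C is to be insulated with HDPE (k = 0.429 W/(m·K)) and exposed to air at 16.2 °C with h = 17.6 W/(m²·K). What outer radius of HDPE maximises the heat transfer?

r_cr = 2.44 cm

For a cylinder, r_cr = k_ins/h = 0.429/17.6 = 0.0244 m = 2.44 cm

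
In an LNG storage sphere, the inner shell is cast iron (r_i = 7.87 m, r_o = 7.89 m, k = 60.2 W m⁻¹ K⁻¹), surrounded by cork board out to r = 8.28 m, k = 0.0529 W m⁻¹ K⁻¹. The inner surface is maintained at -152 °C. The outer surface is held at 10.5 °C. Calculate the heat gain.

Series thermal resistances, inner to outer:
  R_cast iron = (1/7.87 − 1/7.89)/(4πk) = 3.221×10^-4/(4π·60.2) = 4.258×10^-7 K/W
  R_cork board = (1/7.89 − 1/8.28)/(4πk) = 0.005970/(4π·0.0529) = 0.008980 K/W
ΣR = 4.258×10^-7 + 0.008980 = 0.008980 K/W
Q = ΔT/ΣR = (-152 °C − 10.5 °C)/0.008980 = -18100 W
(Negative Q ⇒ heat flows inward; heat gain = 18100 W.)

Q = 18.1 kW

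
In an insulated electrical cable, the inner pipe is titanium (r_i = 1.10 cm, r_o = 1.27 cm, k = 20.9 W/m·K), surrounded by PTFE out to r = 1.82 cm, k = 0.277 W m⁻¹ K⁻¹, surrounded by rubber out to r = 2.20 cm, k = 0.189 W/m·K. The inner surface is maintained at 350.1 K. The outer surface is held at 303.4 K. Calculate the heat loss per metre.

Treat each layer as a resistance in series:
  R'_titanium = ln(0.0127/0.0110)/(2πk) = 0.1437/(2π·20.9) = 0.001094 m·K/W
  R'_PTFE = ln(0.0182/0.0127)/(2πk) = 0.3598/(2π·0.277) = 0.2067 m·K/W
  R'_rubber = ln(0.0220/0.0182)/(2πk) = 0.1896/(2π·0.189) = 0.1597 m·K/W
ΣR = 0.001094 + 0.2067 + 0.1597 = 0.3675 m·K/W
Q' = ΔT/ΣR = (350.1 K − 303.4 K)/0.3675 = 127 W/m

Q' = 127 W/m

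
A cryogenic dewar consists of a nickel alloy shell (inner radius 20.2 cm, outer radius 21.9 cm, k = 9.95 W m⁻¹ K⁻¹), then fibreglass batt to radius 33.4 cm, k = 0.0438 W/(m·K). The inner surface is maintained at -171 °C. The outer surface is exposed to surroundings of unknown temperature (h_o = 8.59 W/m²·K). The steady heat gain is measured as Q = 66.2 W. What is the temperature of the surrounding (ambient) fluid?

Series resistances:
  R_nickel alloy = (1/0.202 − 1/0.219)/(4πk) = 0.3843/(4π·9.95) = 0.003073 K/W
  R_fibreglass batt = (1/0.219 − 1/0.334)/(4πk) = 1.572/(4π·0.0438) = 2.856 K/W
  R_conv,out = 1/(4πr²h) = 1/(4π·0.334²·8.59) = 0.08304 K/W
ΣR = 2.943 K/W
ΔT = Q·ΣR = 66.2 × 2.943 = 194.8 K
Heat flows inward, so T_out = T_in + ΔT = -171 + 194.8 = 23.8 °C

T_out = 23.8 °C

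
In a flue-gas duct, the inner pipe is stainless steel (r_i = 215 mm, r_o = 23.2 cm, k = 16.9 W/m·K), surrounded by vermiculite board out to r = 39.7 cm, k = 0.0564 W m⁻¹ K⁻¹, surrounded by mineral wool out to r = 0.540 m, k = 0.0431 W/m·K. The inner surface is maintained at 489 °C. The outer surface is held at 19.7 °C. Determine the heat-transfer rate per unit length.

Q' = 177 W/m

Treat each layer as a resistance in series:
  R'_stainless steel = ln(0.232/0.215)/(2πk) = 0.07610/(2π·16.9) = 7.167×10^-4 m·K/W
  R'_vermiculite board = ln(0.397/0.232)/(2πk) = 0.5372/(2π·0.0564) = 1.516 m·K/W
  R'_mineral wool = ln(0.540/0.397)/(2πk) = 0.3076/(2π·0.0431) = 1.136 m·K/W
ΣR = 7.167×10^-4 + 1.516 + 1.136 = 2.653 m·K/W
Q' = ΔT/ΣR = (489 °C − 19.7 °C)/2.653 = 177 W/m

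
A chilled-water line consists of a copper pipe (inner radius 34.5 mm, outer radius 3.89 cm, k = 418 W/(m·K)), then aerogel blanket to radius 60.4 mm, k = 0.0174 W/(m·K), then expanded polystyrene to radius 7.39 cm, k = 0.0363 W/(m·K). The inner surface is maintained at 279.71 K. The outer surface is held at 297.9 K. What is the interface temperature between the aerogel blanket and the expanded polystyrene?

Treat each layer as a resistance in series:
  R'_copper = ln(0.0389/0.0345)/(2πk) = 0.1200/(2π·418) = 4.570×10^-5 m·K/W
  R'_aerogel blanket = ln(0.0604/0.0389)/(2πk) = 0.4400/(2π·0.0174) = 4.025 m·K/W
  R'_expanded polystyrene = ln(0.0739/0.0604)/(2πk) = 0.2017/(2π·0.0363) = 0.8844 m·K/W
ΣR = 4.570×10^-5 + 4.025 + 0.8844 = 4.909 m·K/W
Q' = ΔT/ΣR = (279.71 K − 297.9 K)/4.909 = -3.705 W/m
From the inner boundary to the aerogel blanket/expanded polystyrene interface, ΣR_partial = 4.025 m·K/W.
T_interface = T_in − Q'·ΣR_partial = 279.71 K − (-3.705)(4.025) = 294.6 K

T = 294.6 K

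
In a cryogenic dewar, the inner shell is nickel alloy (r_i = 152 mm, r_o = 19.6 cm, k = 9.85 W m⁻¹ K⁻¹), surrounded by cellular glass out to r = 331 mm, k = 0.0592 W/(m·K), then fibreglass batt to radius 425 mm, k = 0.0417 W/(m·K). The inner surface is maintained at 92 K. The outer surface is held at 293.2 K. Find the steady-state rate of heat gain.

Q = 49.3 W

Series thermal resistances, inner to outer:
  R_nickel alloy = (1/0.152 − 1/0.196)/(4πk) = 1.477/(4π·9.85) = 0.01193 K/W
  R_cellular glass = (1/0.196 − 1/0.331)/(4πk) = 2.081/(4π·0.0592) = 2.797 K/W
  R_fibreglass batt = (1/0.331 − 1/0.425)/(4πk) = 0.6682/(4π·0.0417) = 1.275 K/W
ΣR = 0.01193 + 2.797 + 1.275 = 4.084 K/W
Q = ΔT/ΣR = (92 K − 293.2 K)/4.084 = -49.3 W
(Negative Q ⇒ heat flows inward; heat gain = 49.3 W.)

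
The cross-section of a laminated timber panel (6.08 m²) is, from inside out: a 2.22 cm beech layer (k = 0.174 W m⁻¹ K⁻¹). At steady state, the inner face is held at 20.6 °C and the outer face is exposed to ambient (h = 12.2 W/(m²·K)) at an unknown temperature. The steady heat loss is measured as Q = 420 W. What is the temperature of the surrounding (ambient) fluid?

Series resistances:
  R_beech = L/(kA) = 0.0222/(0.174·6.08) = 0.02098 K/W
  R_conv,out = 1/(hA) = 1/(12.2·6.08) = 0.01348 K/W
ΣR = 0.03447 K/W
ΔT = Q·ΣR = 420 × 0.03447 = 14.48 K
Heat flows outward, so T_out = T_in − ΔT = 20.6 − 14.48 = 6.12 °C

T_out = 6.12 °C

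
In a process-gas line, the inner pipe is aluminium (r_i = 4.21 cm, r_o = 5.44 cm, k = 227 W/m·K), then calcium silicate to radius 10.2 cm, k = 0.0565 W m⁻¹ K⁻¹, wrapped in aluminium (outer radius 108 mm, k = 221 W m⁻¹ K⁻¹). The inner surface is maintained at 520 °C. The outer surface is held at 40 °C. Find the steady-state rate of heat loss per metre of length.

Q' = 271 W/m

Resistance network (inner→outer):
  R'_aluminium = ln(0.0544/0.0421)/(2πk) = 0.2563/(2π·227) = 1.797×10^-4 m·K/W
  R'_calcium silicate = ln(0.102/0.0544)/(2πk) = 0.6286/(2π·0.0565) = 1.771 m·K/W
  R'_aluminium = ln(0.108/0.102)/(2πk) = 0.05716/(2π·221) = 4.116×10^-5 m·K/W
ΣR = 1.797×10^-4 + 1.771 + 4.116×10^-5 = 1.771 m·K/W
Q' = ΔT/ΣR = (520 °C − 40 °C)/1.771 = 271 W/m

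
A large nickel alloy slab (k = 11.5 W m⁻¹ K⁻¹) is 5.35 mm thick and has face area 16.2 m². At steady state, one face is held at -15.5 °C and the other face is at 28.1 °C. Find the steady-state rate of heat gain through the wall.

Q = 1520 kW

Q = kA·ΔT/L = 11.5 × 16.2 × |-15.5 °C − 28.1 °C| / 0.00535 = 1.52×10^6 W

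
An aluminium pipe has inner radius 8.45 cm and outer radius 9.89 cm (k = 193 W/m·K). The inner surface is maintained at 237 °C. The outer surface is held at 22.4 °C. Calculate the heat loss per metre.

Q' = 2πk·ΔT/ln(r₂/r₁) = 2π × 193 × 214.6 / ln(0.0989/0.0845) = 1.65×10^6 W/m

Q' = 1650 kW/m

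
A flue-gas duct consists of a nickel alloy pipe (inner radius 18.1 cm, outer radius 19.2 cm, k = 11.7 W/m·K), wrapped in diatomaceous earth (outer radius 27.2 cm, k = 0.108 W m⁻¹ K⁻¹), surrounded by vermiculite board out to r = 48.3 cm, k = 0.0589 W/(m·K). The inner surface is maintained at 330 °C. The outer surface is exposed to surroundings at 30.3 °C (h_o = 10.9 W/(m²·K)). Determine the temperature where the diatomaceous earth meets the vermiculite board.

Treat each layer as a resistance in series:
  R'_nickel alloy = ln(0.192/0.181)/(2πk) = 0.05900/(2π·11.7) = 8.026×10^-4 m·K/W
  R'_diatomaceous earth = ln(0.272/0.192)/(2πk) = 0.3483/(2π·0.108) = 0.5133 m·K/W
  R'_vermiculite board = ln(0.483/0.272)/(2πk) = 0.5742/(2π·0.0589) = 1.552 m·K/W
  R'_conv,out = 1/(2πr h) = 1/(2π·0.483·10.9) = 0.03023 m·K/W
ΣR = 8.026×10^-4 + 0.5133 + 1.552 + 0.03023 = 2.096 m·K/W
Q' = ΔT/ΣR = (330 °C − 30.3 °C)/2.096 = 143.0 W/m
From the inner boundary to the diatomaceous earth/vermiculite board interface, ΣR_partial = 0.5141 m·K/W.
T_interface = T_in − Q'·ΣR_partial = 330 °C − (143.0)(0.5141) = 256 °C

T = 256 °C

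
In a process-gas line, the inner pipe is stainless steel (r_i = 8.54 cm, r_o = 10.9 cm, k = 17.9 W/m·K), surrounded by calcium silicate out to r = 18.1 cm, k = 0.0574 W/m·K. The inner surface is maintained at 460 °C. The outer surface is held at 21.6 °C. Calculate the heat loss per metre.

Q' = 311 W/m

Treat each layer as a resistance in series:
  R'_stainless steel = ln(0.109/0.0854)/(2πk) = 0.2440/(2π·17.9) = 0.002170 m·K/W
  R'_calcium silicate = ln(0.181/0.109)/(2πk) = 0.5071/(2π·0.0574) = 1.406 m·K/W
ΣR = 0.002170 + 1.406 = 1.408 m·K/W
Q' = ΔT/ΣR = (460 °C − 21.6 °C)/1.408 = 311 W/m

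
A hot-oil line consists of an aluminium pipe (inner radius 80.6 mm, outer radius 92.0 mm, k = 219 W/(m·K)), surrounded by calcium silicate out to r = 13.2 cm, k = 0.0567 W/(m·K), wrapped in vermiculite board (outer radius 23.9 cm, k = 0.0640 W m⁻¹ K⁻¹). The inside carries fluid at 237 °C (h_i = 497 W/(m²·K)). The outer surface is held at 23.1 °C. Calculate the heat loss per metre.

Resistance network (inner→outer):
  R'_conv,in = 1/(2πr h) = 1/(2π·0.0806·497) = 0.003973 m·K/W
  R'_aluminium = ln(0.0920/0.0806)/(2πk) = 0.1323/(2π·219) = 9.614×10^-5 m·K/W
  R'_calcium silicate = ln(0.132/0.0920)/(2πk) = 0.3610/(2π·0.0567) = 1.013 m·K/W
  R'_vermiculite board = ln(0.239/0.132)/(2πk) = 0.5937/(2π·0.0640) = 1.476 m·K/W
ΣR = 0.003973 + 9.614×10^-5 + 1.013 + 1.476 = 2.493 m·K/W
Q' = ΔT/ΣR = (237 °C − 23.1 °C)/2.493 = 85.8 W/m

Q' = 85.8 W/m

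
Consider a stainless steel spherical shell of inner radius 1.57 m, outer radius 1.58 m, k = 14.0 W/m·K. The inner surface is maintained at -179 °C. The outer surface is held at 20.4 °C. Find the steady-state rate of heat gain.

Q = 8.70×10^6 W

Q = 4πk·ΔT/(1/r₁ − 1/r₂) = 4π × 14.0 × 199.4 / (1/1.57 − 1/1.58) = 8.70×10^6 W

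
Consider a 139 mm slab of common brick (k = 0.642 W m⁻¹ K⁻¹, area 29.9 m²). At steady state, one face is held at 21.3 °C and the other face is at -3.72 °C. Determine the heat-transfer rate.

Q = 3460 W

Q = kA·ΔT/L = 0.642 × 29.9 × |21.3 °C − -3.72 °C| / 0.139 = 3460 W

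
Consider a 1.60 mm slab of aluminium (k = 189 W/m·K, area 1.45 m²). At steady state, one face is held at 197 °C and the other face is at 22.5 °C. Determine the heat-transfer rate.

Q = kA·ΔT/L = 189 × 1.45 × |197 °C − 22.5 °C| / 0.00160 = 2.99×10^7 W

Q = 29900 kW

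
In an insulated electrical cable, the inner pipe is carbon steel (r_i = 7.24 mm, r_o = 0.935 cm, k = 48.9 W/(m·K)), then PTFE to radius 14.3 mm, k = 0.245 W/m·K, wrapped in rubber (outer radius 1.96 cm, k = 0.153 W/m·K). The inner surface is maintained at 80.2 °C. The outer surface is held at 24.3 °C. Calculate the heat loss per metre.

Q' = 92.4 W/m

Resistance network (inner→outer):
  R'_carbon steel = ln(0.00935/0.00724)/(2πk) = 0.2558/(2π·48.9) = 8.324×10^-4 m·K/W
  R'_PTFE = ln(0.0143/0.00935)/(2πk) = 0.4249/(2π·0.245) = 0.2760 m·K/W
  R'_rubber = ln(0.0196/0.0143)/(2πk) = 0.3153/(2π·0.153) = 0.3280 m·K/W
ΣR = 8.324×10^-4 + 0.2760 + 0.3280 = 0.6048 m·K/W
Q' = ΔT/ΣR = (80.2 °C − 24.3 °C)/0.6048 = 92.4 W/m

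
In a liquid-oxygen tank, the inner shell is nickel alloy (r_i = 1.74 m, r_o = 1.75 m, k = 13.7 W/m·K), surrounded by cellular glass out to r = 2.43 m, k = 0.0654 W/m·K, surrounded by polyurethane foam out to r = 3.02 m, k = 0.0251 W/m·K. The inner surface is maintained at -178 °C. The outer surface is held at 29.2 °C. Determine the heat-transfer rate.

Q = 461 W

Series thermal resistances, inner to outer:
  R_nickel alloy = (1/1.74 − 1/1.75)/(4πk) = 0.003284/(4π·13.7) = 1.908×10^-5 K/W
  R_cellular glass = (1/1.75 − 1/2.43)/(4πk) = 0.1599/(4π·0.0654) = 0.1946 K/W
  R_polyurethane foam = (1/2.43 − 1/3.02)/(4πk) = 0.08040/(4π·0.0251) = 0.2549 K/W
ΣR = 1.908×10^-5 + 0.1946 + 0.2549 = 0.4495 K/W
Q = ΔT/ΣR = (-178 °C − 29.2 °C)/0.4495 = -461 W
(Negative Q ⇒ heat flows inward; heat gain = 461 W.)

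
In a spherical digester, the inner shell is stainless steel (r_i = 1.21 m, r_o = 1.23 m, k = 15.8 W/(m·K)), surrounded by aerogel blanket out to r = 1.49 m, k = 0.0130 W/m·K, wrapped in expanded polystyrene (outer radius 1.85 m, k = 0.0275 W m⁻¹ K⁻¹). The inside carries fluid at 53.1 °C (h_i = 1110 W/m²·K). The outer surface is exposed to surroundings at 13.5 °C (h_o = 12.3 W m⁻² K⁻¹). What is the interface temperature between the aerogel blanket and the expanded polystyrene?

T = 25.5 °C

Series thermal resistances, inner to outer:
  R_conv,in = 1/(4πr²h) = 1/(4π·1.21²·1110) = 4.897×10^-5 K/W
  R_stainless steel = (1/1.21 − 1/1.23)/(4πk) = 0.01344/(4π·15.8) = 6.768×10^-5 K/W
  R_aerogel blanket = (1/1.23 − 1/1.49)/(4πk) = 0.1419/(4π·0.0130) = 0.8684 K/W
  R_expanded polystyrene = (1/1.49 − 1/1.85)/(4πk) = 0.1306/(4π·0.0275) = 0.3779 K/W
  R_conv,out = 1/(4πr²h) = 1/(4π·1.85²·12.3) = 0.001890 K/W
ΣR = 4.897×10^-5 + 6.768×10^-5 + 0.8684 + 0.3779 + 0.001890 = 1.248 K/W
Q = ΔT/ΣR = (53.1 °C − 13.5 °C)/1.248 = 31.73 W
From the inner boundary to the aerogel blanket/expanded polystyrene interface, ΣR_partial = 0.8685 K/W.
T_interface = T_in − Q·ΣR_partial = 53.1 °C − (31.73)(0.8685) = 25.5 °C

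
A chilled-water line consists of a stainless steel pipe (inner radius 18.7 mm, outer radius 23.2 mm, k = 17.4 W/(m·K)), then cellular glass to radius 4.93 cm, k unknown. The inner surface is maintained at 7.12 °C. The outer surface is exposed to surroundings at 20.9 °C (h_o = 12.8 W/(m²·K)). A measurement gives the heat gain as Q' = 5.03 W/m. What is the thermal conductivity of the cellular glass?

k = 0.0483 W/m·K

ΣR = ΔT/Q' = |7.12 − 20.9|/5.03 = 2.740 m·K/W
Known resistances:
  R'_stainless steel = ln(0.0232/0.0187)/(2πk) = 0.2156/(2π·17.4) = 0.001972 m·K/W
  R'_conv,out = 1/(2πr h) = 1/(2π·0.0493·12.8) = 0.2522 m·K/W
R_cellular glass = ΣR − ΣR_known = 2.740 − 0.2542 = 2.486 m·K/W
ln(r₂/r₁)/(2πk) = 2.486 ⇒ k = 0.7538/(2π·2.486) = 0.0483 W/m·K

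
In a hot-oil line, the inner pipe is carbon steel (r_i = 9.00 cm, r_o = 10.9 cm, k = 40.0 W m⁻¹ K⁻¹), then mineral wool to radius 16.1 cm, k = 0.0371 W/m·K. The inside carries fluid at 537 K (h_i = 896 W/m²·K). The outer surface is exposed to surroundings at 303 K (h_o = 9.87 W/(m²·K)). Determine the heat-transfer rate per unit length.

Treat each layer as a resistance in series:
  R'_conv,in = 1/(2πr h) = 1/(2π·0.0900·896) = 0.001974 m·K/W
  R'_carbon steel = ln(0.109/0.0900)/(2πk) = 0.1915/(2π·40.0) = 7.621×10^-4 m·K/W
  R'_mineral wool = ln(0.161/0.109)/(2πk) = 0.3901/(2π·0.0371) = 1.673 m·K/W
  R'_conv,out = 1/(2πr h) = 1/(2π·0.161·9.87) = 0.1002 m·K/W
ΣR = 0.001974 + 7.621×10^-4 + 1.673 + 0.1002 = 1.776 m·K/W
Q' = ΔT/ΣR = (537 K − 303 K)/1.776 = 132 W/m

Q' = 132 W/m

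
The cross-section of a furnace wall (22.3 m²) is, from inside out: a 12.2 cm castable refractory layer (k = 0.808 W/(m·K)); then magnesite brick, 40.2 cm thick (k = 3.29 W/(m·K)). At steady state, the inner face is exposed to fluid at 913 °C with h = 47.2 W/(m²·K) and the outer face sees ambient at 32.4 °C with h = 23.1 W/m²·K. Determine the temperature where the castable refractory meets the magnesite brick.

T = 464 °C

Treat each layer as a resistance in series:
  R_conv,in = 1/(hA) = 1/(47.2·22.3) = 9.501×10^-4 K/W
  R_castable refractory = L/(kA) = 0.122/(0.808·22.3) = 0.006771 K/W
  R_magnesite brick = L/(kA) = 0.402/(3.29·22.3) = 0.005479 K/W
  R_conv,out = 1/(hA) = 1/(23.1·22.3) = 0.001941 K/W
ΣR = 9.501×10^-4 + 0.006771 + 0.005479 + 0.001941 = 0.01514 K/W
Q = ΔT/ΣR = (913 °C − 32.4 °C)/0.01514 = 58160 W
From the inner boundary to the castable refractory/magnesite brick interface, ΣR_partial = 0.007721 K/W.
T_interface = T_in − Q·ΣR_partial = 913 °C − (58160)(0.007721) = 464 °C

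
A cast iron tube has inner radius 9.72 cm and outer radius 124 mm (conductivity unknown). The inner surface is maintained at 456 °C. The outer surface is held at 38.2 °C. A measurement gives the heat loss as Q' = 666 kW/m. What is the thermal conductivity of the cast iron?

k = 61.8 W/m·K

ΣR = ΔT/Q' = |456 − 38.2|/6.66×10^5 = 6.273×10^-4 m·K/W
ln(r₂/r₁)/(2πk) = 6.273×10^-4 ⇒ k = 0.2435/(2π·6.273×10^-4) = 61.8 W/m·K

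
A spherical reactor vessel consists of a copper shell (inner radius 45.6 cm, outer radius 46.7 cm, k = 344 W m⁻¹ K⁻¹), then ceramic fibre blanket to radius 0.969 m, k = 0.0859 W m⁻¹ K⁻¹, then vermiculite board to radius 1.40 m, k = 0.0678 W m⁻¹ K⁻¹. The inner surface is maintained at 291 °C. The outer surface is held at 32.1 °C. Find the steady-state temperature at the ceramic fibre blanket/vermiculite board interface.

T = 101 °C

Resistance network (inner→outer):
  R_copper = (1/0.456 − 1/0.467)/(4πk) = 0.05165/(4π·344) = 1.195×10^-5 K/W
  R_ceramic fibre blanket = (1/0.467 − 1/0.969)/(4πk) = 1.109/(4π·0.0859) = 1.028 K/W
  R_vermiculite board = (1/0.969 − 1/1.40)/(4πk) = 0.3177/(4π·0.0678) = 0.3729 K/W
ΣR = 1.195×10^-5 + 1.028 + 0.3729 = 1.401 K/W
Q = ΔT/ΣR = (291 °C − 32.1 °C)/1.401 = 184.8 W
From the inner boundary to the ceramic fibre blanket/vermiculite board interface, ΣR_partial = 1.028 K/W.
T_interface = T_in − Q·ΣR_partial = 291 °C − (184.8)(1.028) = 101 °C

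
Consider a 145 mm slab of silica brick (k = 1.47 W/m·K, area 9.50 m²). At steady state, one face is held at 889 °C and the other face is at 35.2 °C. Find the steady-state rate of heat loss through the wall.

Q = 82.2 kW

Q = kA·ΔT/L = 1.47 × 9.50 × |889 °C − 35.2 °C| / 0.145 = 82200 W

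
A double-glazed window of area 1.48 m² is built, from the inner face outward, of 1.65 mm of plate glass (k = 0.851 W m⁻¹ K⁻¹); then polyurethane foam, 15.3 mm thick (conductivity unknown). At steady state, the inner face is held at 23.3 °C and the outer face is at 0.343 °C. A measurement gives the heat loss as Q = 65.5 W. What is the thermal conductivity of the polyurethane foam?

k = 0.0296 W/m·K

ΣR = ΔT/Q = |23.3 − 0.343|/65.5 = 0.3505 K/W
Known resistances:
  R_plate glass = L/(kA) = 0.00165/(0.851·1.48) = 0.001310 K/W
R_polyurethane foam = ΣR − ΣR_known = 0.3505 − 0.001310 = 0.3492 K/W
L/(kA) = 0.3492 ⇒ k = 0.0153/(0.3492·1.48) = 0.0296 W/m·K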